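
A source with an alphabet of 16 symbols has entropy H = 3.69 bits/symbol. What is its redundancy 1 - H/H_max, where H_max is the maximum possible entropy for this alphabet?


H_max = log2(K) = log2(16) = 4.0 bits/symbol. Redundancy = 1 - H/H_max = 1 - 3.69/4.0 = 1 - 0.9225 = 0.0775

0.0775


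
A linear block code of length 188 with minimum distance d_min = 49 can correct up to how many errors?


Correction capability = floor((d-1)/2) = floor((49-1)/2) = 24

24 errors


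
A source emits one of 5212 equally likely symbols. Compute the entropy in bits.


H = log2(n) = log2(5212) = 12.3476

12.3476 bits


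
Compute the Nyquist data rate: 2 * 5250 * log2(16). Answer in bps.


Rate = 2 * B * log2(M) = 2 * 5250 * 4.0 = 42000.0

42000.0 bps


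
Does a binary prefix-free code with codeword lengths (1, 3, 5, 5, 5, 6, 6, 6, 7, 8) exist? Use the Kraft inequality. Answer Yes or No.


Kraft sum = sum(2^(-l_i)) = 0.7773, need <= 1. Result: satisfied (a binary prefix-free code with these lengths exists)

Yes


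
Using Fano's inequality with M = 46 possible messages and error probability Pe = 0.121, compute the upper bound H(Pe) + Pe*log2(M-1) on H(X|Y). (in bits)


H(Pe) = -Pe*log2(Pe) - (1-Pe)*log2(1-Pe) = -0.121*log2(0.121) - 0.879*log2(0.879) = 0.368677 + 0.163551 = 0.5322. Pe*log2(M-1) = 0.121*log2(45) = 0.664514. Bound = H(Pe) + Pe*log2(M-1) = 0.368677 + 0.163551 + 0.664514 = 1.1967

1.1967 bits


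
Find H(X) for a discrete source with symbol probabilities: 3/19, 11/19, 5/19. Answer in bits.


H = -sum(p_i * log2(p_i)). Terms: -(3/19)*log2(3/19) = 0.420468; -(11/19)*log2(11/19) = 0.456498; -(5/19)*log2(5/19) = 0.506842. H = 0.420468 + 0.456498 + 0.506842 = 1.3838

1.3838 bits


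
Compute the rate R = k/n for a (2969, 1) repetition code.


Rate = k/n = 1/2969

1/2969


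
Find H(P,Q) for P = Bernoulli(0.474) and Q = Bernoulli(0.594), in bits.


H(P,Q) = -p*log2(q) - (1-p)*log2(1-q). -0.474*log2(0.594) = 0.356194; -0.526*log2(0.406) = 0.684036. H(P,Q) = 0.356194 + 0.684036 = 1.0402

1.0402 bits


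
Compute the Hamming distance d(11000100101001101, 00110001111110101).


Count differing positions: ^ ^ ^ ^ . ^ . ^ . ^ . ^ ^ ^ . . . = 10 differences

10


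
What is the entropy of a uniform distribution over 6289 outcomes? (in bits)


H = log2(n) = log2(6289) = 12.6186

12.6186 bits


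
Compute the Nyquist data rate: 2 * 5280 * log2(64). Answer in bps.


Rate = 2 * B * log2(M) = 2 * 5280 * 6.0 = 63360.0

63360.0 bps


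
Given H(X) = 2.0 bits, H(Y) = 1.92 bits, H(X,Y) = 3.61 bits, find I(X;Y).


I(X;Y) = H(X) + H(Y) - H(X,Y) = 2.0 + 1.92 - 3.61 = 0.31

0.31 bits


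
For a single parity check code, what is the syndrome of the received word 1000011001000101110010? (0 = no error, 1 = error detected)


Syndrome = XOR of all bits = 1 XOR 0 XOR 0 XOR 0 XOR 0 XOR 1 XOR 1 XOR 0 XOR 0 XOR 1 XOR 0 XOR 0 XOR 0 XOR 1 XOR 0 XOR 1 XOR 1 XOR 1 XOR 0 XOR 0 XOR 1 XOR 0 = 1

1


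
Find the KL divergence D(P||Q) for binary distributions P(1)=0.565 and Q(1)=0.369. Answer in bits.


KL = p*log2(p/q) + (1-p)*log2((1-p)/(1-q)) = 0.565*log2(0.565/0.369) + 0.435*log2(0.435/0.631) = 0.1138

0.1138 bits


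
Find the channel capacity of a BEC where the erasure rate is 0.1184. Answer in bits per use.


C = 1 - epsilon = 1 - 0.1184 = 0.8816

0.8816 bits


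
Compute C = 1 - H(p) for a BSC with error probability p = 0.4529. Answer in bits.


H(p) = -p*log2(p) - (1-p)*log2(1-p) = -0.4529*log2(0.4529) - 0.5471*log2(0.5471) = 0.517545 + 0.476045 = 0.9936. C = 1 - H(p) = 1 - 0.9936 = 0.0064

0.0064 bits


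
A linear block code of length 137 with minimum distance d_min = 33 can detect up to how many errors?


Detection capability = d_min - 1 = 33 - 1 = 32

32 errors


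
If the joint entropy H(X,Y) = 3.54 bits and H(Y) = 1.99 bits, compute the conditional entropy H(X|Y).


H(X|Y) = H(X,Y) - H(Y) = 3.54 - 1.99 = 1.55

1.55 bits


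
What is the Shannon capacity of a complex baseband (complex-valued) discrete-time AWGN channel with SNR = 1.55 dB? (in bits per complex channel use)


SNR_linear = 10^(1.55/10) = 1.4289; C = log2(1 + SNR_linear) = log2(1 + 1.4289) = 1.2803

1.2803 bits/channel use


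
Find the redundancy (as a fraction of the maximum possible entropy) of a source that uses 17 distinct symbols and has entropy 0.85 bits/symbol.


H_max = log2(K) = log2(17) = 4.0875 bits/symbol. Redundancy = 1 - H/H_max = 1 - 0.85/4.0875 = 1 - 0.208 = 0.792

0.792


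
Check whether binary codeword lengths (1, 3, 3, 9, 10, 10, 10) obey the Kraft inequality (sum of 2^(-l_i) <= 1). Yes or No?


Kraft sum = sum(2^(-l_i)) = 0.7549, need <= 1. Result: satisfied (a binary prefix-free code with these lengths exists)

Yes


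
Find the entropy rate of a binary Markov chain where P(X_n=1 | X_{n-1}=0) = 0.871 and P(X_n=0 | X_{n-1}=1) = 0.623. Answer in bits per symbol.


Stationary distribution: pi_0 = p10/(p01+p10) = 0.417, pi_1 = 0.583. Entropy rate H' = pi_0*H(p01) + pi_1*H(p10) = 0.417*0.5547 + 0.583*0.9559 = 0.7886

0.7886 bits/symbol


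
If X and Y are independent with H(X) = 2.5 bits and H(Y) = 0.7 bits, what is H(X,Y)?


For independent variables, H(X,Y) = H(X) + H(Y) = 2.5 + 0.7 = 3.2

3.2 bits


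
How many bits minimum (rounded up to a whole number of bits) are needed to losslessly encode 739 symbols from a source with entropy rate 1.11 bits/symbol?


Minimum bits >= n * H = 739 * 1.11 = 820.29, rounded up to a whole number of bits = 821

821 bits


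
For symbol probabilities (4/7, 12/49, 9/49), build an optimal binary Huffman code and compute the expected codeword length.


Huffman construction (repeatedly merge the two least-probable nodes; each merge adds 1 bit to every symbol beneath it): 9/49 + 12/49 = 3/7; 3/7 + 4/7 = 1. Resulting codeword lengths (in the order the probabilities were given): (1, 2, 2). L_avg = sum(p_i * l_i) = 4/7*1 + 12/49*2 + 9/49*2 = 10/7 = 1.4286

1.4286 bits


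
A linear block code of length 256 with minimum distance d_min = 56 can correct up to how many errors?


Correction capability = floor((d-1)/2) = floor((56-1)/2) = 27

27 errors


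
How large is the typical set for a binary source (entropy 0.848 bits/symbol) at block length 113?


log2|A_typical| = nH = 113 * 0.848 = 95.824, so |A_typical| ~ 2^95.824 = 7.013e+28

7.013e+28


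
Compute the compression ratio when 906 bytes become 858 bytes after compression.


Ratio = original / compressed = 906 / 858 = 1.0559

1.0559


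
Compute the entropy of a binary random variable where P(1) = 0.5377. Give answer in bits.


H = -p*log2(p) - (1-p)*log2(1-p). -0.5377*log2(0.5377) = 0.481310; -0.4623*log2(0.4623) = 0.514586. H = 0.481310 + 0.514586 = 0.9959

0.9959 bits


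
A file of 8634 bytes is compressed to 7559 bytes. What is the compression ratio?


Ratio = original / compressed = 8634 / 7559 = 1.1422

1.1422


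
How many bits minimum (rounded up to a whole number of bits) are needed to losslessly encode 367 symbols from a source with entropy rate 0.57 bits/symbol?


Minimum bits >= n * H = 367 * 0.57 = 209.19, rounded up to a whole number of bits = 210

210 bits


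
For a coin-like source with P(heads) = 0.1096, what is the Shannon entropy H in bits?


H = -p*log2(p) - (1-p)*log2(1-p). -0.1096*log2(0.1096) = 0.349589; -0.8904*log2(0.8904) = 0.149119. H = 0.349589 + 0.149119 = 0.4987

0.4987 bits


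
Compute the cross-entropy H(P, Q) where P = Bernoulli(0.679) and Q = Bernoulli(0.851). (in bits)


H(P,Q) = -p*log2(q) - (1-p)*log2(1-q). -0.679*log2(0.851) = 0.158050; -0.321*log2(0.149) = 0.881664. H(P,Q) = 0.158050 + 0.881664 = 1.0397

1.0397 bits


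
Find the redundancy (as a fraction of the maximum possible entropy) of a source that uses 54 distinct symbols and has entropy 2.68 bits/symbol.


H_max = log2(K) = log2(54) = 5.7549 bits/symbol. Redundancy = 1 - H/H_max = 1 - 2.68/5.7549 = 1 - 0.4657 = 0.5343

0.5343


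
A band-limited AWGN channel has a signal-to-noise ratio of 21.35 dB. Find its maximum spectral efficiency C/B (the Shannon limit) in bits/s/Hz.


SNR_linear = 10^(21.35/10) = 136.4583; C/B = log2(1 + SNR_linear) = log2(1 + 136.4583) = 7.1029

7.1029 bits/s/Hz


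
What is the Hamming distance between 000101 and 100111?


Count differing positions: ^ . . . ^ . = 2 differences

2


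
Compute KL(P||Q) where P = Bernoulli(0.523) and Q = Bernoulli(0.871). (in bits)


KL = p*log2(p/q) + (1-p)*log2((1-p)/(1-q)) = 0.523*log2(0.523/0.871) + 0.477*log2(0.477/0.129) = 0.5151

0.5151 bits


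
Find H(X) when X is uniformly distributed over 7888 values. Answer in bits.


H = log2(n) = log2(7888) = 12.9454

12.9454 bits


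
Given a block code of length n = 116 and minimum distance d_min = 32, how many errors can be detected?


Detection capability = d_min - 1 = 32 - 1 = 31

31 errors


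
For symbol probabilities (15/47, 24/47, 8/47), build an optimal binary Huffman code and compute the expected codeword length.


Huffman construction (repeatedly merge the two least-probable nodes; each merge adds 1 bit to every symbol beneath it): 8/47 + 15/47 = 23/47; 23/47 + 24/47 = 1. Resulting codeword lengths (in the order the probabilities were given): (2, 1, 2). L_avg = sum(p_i * l_i) = 15/47*2 + 24/47*1 + 8/47*2 = 70/47 = 1.4894

1.4894 bits


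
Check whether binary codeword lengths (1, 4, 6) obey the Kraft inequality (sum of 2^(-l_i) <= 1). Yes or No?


Kraft sum = sum(2^(-l_i)) = 0.5781, need <= 1. Result: satisfied (a binary prefix-free code with these lengths exists)

Yes


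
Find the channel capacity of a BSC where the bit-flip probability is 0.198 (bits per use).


H(p) = -p*log2(p) - (1-p)*log2(1-p) = -0.198*log2(0.198) - 0.802*log2(0.802) = 0.462613 + 0.255297 = 0.7179. C = 1 - H(p) = 1 - 0.7179 = 0.2821

0.2821 bits


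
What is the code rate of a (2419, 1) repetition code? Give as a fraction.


Rate = k/n = 1/2419

1/2419


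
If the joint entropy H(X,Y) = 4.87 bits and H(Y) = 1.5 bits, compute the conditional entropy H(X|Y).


H(X|Y) = H(X,Y) - H(Y) = 4.87 - 1.5 = 3.37

3.37 bits


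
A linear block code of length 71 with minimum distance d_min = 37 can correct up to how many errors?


Correction capability = floor((d-1)/2) = floor((37-1)/2) = 18

18 errors


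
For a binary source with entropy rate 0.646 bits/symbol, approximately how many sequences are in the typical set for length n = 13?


log2|A_typical| = nH = 13 * 0.646 = 8.398, so |A_typical| ~ 2^8.398 = 3.373e+02

3.373e+02


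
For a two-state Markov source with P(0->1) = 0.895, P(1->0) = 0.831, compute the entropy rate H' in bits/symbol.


Stationary distribution: pi_0 = p10/(p01+p10) = 0.4815, pi_1 = 0.5185. Entropy rate H' = pi_0*H(p01) + pi_1*H(p10) = 0.4815*0.4846 + 0.5185*0.6554 = 0.5732

0.5732 bits/symbol


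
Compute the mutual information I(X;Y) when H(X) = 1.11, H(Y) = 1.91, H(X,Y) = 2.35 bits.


I(X;Y) = H(X) + H(Y) - H(X,Y) = 1.11 + 1.91 - 2.35 = 0.67

0.67 bits


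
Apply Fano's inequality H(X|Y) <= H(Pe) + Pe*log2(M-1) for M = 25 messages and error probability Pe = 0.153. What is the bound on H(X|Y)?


H(Pe) = -Pe*log2(Pe) - (1-Pe)*log2(1-Pe) = -0.153*log2(0.153) - 0.847*log2(0.847) = 0.414385 + 0.202913 = 0.6173. Pe*log2(M-1) = 0.153*log2(24) = 0.701499. Bound = H(Pe) + Pe*log2(M-1) = 0.414385 + 0.202913 + 0.701499 = 1.3188

1.3188 bits


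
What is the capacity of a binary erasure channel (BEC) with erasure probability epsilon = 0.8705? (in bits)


C = 1 - epsilon = 1 - 0.8705 = 0.1295

0.1295 bits


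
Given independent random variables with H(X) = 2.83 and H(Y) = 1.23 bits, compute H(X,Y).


For independent variables, H(X,Y) = H(X) + H(Y) = 2.83 + 1.23 = 4.06

4.06 bits


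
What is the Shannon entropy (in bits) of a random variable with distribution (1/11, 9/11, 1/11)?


H = -sum(p_i * log2(p_i)). Terms: -(1/11)*log2(1/11) = 0.314494; -(9/11)*log2(9/11) = 0.236869; -(1/11)*log2(1/11) = 0.314494. H = 0.314494 + 0.236869 + 0.314494 = 0.8659

0.8659 bits


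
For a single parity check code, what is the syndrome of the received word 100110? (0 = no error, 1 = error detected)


Syndrome = XOR of all bits = 1 XOR 0 XOR 0 XOR 1 XOR 1 XOR 0 = 1

1


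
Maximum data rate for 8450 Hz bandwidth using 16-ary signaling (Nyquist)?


Rate = 2 * B * log2(M) = 2 * 8450 * 4.0 = 67600.0

67600.0 bps


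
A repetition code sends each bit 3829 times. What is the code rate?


Rate = k/n = 1/3829

1/3829


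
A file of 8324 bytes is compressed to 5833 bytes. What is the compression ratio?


Ratio = original / compressed = 8324 / 5833 = 1.4271

1.4271


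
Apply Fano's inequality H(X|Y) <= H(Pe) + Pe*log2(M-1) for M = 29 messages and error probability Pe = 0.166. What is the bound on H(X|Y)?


H(Pe) = -Pe*log2(Pe) - (1-Pe)*log2(1-Pe) = -0.166*log2(0.166) - 0.834*log2(0.834) = 0.430064 + 0.218409 = 0.6485. Pe*log2(M-1) = 0.166*log2(28) = 0.798021. Bound = H(Pe) + Pe*log2(M-1) = 0.430064 + 0.218409 + 0.798021 = 1.4465

1.4465 bits


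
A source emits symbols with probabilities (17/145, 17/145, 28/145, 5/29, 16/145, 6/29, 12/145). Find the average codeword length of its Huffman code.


Huffman construction (repeatedly merge the two least-probable nodes; each merge adds 1 bit to every symbol beneath it): 12/145 + 16/145 = 28/145; 17/145 + 17/145 = 34/145; 5/29 + 28/145 = 53/145; 28/145 + 6/29 = 2/5; 34/145 + 53/145 = 3/5; 2/5 + 3/5 = 1. Resulting codeword lengths (in the order the probabilities were given): (3, 3, 3, 3, 3, 2, 3). L_avg = sum(p_i * l_i) = 17/145*3 + 17/145*3 + 28/145*3 + 5/29*3 + 16/145*3 + 6/29*2 + 12/145*3 = 81/29 = 2.7931

2.7931 bits


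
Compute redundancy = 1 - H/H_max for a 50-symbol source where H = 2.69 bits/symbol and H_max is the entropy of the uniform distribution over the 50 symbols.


H_max = log2(K) = log2(50) = 5.6439 bits/symbol. Redundancy = 1 - H/H_max = 1 - 2.69/5.6439 = 1 - 0.4766 = 0.5234

0.5234


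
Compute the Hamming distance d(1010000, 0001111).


Count differing positions: ^ . ^ ^ ^ ^ ^ = 6 differences

6


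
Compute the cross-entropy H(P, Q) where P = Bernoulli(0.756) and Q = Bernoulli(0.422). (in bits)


H(P,Q) = -p*log2(q) - (1-p)*log2(1-q). -0.756*log2(0.422) = 0.940982; -0.244*log2(0.578) = 0.192969. H(P,Q) = 0.940982 + 0.192969 = 1.134

1.134 bits


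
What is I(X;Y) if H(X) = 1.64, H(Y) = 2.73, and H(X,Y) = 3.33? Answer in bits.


I(X;Y) = H(X) + H(Y) - H(X,Y) = 1.64 + 2.73 - 3.33 = 1.04

1.04 bits


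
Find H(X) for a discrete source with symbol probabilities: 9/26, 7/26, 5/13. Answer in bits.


H = -sum(p_i * log2(p_i)). Terms: -(9/26)*log2(9/26) = 0.529794; -(7/26)*log2(7/26) = 0.509677; -(5/13)*log2(5/13) = 0.530197. H = 0.529794 + 0.509677 + 0.530197 = 1.5697

1.5697 bits


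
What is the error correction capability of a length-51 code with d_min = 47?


Correction capability = floor((d-1)/2) = floor((47-1)/2) = 23

23 errors


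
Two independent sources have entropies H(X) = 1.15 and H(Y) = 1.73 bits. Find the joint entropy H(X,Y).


For independent variables, H(X,Y) = H(X) + H(Y) = 1.15 + 1.73 = 2.88

2.88 bits


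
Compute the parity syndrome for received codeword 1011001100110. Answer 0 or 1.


Syndrome = XOR of all bits = 1 XOR 0 XOR 1 XOR 1 XOR 0 XOR 0 XOR 1 XOR 1 XOR 0 XOR 0 XOR 1 XOR 1 XOR 0 = 1

1


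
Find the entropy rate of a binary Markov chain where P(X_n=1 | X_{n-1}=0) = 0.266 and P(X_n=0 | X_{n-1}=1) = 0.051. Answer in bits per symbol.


Stationary distribution: pi_0 = p10/(p01+p10) = 0.1609, pi_1 = 0.8391. Entropy rate H' = pi_0*H(p01) + pi_1*H(p10) = 0.1609*0.8357 + 0.8391*0.2906 = 0.3783

0.3783 bits/symbol


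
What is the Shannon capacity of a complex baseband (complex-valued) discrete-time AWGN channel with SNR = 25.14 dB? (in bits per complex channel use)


SNR_linear = 10^(25.14/10) = 326.5878; C = log2(1 + SNR_linear) = log2(1 + 326.5878) = 8.3557

8.3557 bits/channel use


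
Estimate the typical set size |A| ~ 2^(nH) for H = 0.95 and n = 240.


log2|A_typical| = nH = 240 * 0.95 = 228.0, so |A_typical| ~ 2^228.0 = 4.314e+68

4.314e+68


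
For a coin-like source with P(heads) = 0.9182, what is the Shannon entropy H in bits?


H = -p*log2(p) - (1-p)*log2(1-p). -0.9182*log2(0.9182) = 0.113048; -0.0818*log2(0.0818) = 0.295442. H = 0.113048 + 0.295442 = 0.4085

0.4085 bits


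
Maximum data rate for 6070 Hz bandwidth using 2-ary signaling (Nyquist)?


Rate = 2 * B * log2(M) = 2 * 6070 * 1.0 = 12140.0

12140.0 bps


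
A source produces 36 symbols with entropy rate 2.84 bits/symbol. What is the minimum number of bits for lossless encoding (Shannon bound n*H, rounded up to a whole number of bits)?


Minimum bits >= n * H = 36 * 2.84 = 102.24, rounded up to a whole number of bits = 103

103 bits


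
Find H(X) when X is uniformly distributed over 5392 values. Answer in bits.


H = log2(n) = log2(5392) = 12.3966

12.3966 bits


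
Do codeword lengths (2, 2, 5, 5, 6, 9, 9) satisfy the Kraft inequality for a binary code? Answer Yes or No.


Kraft sum = sum(2^(-l_i)) = 0.582, need <= 1. Result: satisfied (a binary prefix-free code with these lengths exists)

Yes


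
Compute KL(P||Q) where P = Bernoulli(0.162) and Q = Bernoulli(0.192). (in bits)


KL = p*log2(p/q) + (1-p)*log2((1-p)/(1-q)) = 0.162*log2(0.162/0.192) + 0.838*log2(0.838/0.808) = 0.0044

0.0044 bits


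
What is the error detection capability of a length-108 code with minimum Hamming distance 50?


Detection capability = d_min - 1 = 50 - 1 = 49

49 errors


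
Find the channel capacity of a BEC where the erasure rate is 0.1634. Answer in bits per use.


C = 1 - epsilon = 1 - 0.1634 = 0.8366

0.8366 bits


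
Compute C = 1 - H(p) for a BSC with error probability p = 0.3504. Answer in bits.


H(p) = -p*log2(p) - (1-p)*log2(1-p) = -0.3504*log2(0.3504) - 0.6496*log2(0.6496) = 0.530129 + 0.404296 = 0.9344. C = 1 - H(p) = 1 - 0.9344 = 0.0656

0.0656 bits


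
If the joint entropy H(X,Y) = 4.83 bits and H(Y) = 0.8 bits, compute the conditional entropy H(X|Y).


H(X|Y) = H(X,Y) - H(Y) = 4.83 - 0.8 = 4.03

4.03 bits


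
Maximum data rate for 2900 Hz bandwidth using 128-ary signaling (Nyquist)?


Rate = 2 * B * log2(M) = 2 * 2900 * 7.0 = 40600.0

40600.0 bps


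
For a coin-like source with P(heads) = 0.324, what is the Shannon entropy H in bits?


H = -p*log2(p) - (1-p)*log2(1-p). -0.324*log2(0.324) = 0.526803; -0.676*log2(0.676) = 0.381876. H = 0.526803 + 0.381876 = 0.9087

0.9087 bits


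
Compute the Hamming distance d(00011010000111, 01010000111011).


Count differing positions: . ^ . . ^ . ^ . ^ ^ ^ ^ . . = 7 differences

7


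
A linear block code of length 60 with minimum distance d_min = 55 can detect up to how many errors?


Detection capability = d_min - 1 = 55 - 1 = 54

54 errors


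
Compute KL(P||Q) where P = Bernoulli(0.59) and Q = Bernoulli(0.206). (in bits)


KL = p*log2(p/q) + (1-p)*log2((1-p)/(1-q)) = 0.59*log2(0.59/0.206) + 0.41*log2(0.41/0.794) = 0.5047

0.5047 bits


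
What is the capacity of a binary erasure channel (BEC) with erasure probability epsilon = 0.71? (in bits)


C = 1 - epsilon = 1 - 0.71 = 0.29

0.29 bits


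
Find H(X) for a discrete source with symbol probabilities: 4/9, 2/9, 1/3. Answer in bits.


H = -sum(p_i * log2(p_i)). Terms: -(4/9)*log2(4/9) = 0.519967; -(2/9)*log2(2/9) = 0.482206; -(1/3)*log2(1/3) = 0.528321. H = 0.519967 + 0.482206 + 0.528321 = 1.5305

1.5305 bits


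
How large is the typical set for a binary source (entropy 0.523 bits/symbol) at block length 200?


log2|A_typical| = nH = 200 * 0.523 = 104.6, so |A_typical| ~ 2^104.6 = 3.074e+31

3.074e+31


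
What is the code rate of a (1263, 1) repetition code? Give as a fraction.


Rate = k/n = 1/1263

1/1263


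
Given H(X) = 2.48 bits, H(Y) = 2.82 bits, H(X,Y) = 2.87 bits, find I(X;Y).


I(X;Y) = H(X) + H(Y) - H(X,Y) = 2.48 + 2.82 - 2.87 = 2.43

2.43 bits


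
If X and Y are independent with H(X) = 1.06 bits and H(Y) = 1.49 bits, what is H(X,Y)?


For independent variables, H(X,Y) = H(X) + H(Y) = 1.06 + 1.49 = 2.55

2.55 bits


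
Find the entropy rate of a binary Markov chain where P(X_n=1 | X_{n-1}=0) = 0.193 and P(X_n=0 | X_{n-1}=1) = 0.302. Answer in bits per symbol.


Stationary distribution: pi_0 = p10/(p01+p10) = 0.6101, pi_1 = 0.3899. Entropy rate H' = pi_0*H(p01) + pi_1*H(p10) = 0.6101*0.7077 + 0.3899*0.8837 = 0.7763

0.7763 bits/symbol


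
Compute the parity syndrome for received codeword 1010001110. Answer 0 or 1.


Syndrome = XOR of all bits = 1 XOR 0 XOR 1 XOR 0 XOR 0 XOR 0 XOR 1 XOR 1 XOR 1 XOR 0 = 1

1


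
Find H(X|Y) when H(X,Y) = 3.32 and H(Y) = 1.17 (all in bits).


H(X|Y) = H(X,Y) - H(Y) = 3.32 - 1.17 = 2.15

2.15 bits


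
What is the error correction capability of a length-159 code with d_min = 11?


Correction capability = floor((d-1)/2) = floor((11-1)/2) = 5

5 errors


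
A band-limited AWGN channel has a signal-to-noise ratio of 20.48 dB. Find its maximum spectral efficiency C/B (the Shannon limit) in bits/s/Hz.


SNR_linear = 10^(20.48/10) = 111.6863; C/B = log2(1 + SNR_linear) = log2(1 + 111.6863) = 6.8162

6.8162 bits/s/Hz


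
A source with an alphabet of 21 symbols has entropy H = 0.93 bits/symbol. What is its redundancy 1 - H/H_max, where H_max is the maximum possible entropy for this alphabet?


H_max = log2(K) = log2(21) = 4.3923 bits/symbol. Redundancy = 1 - H/H_max = 1 - 0.93/4.3923 = 1 - 0.2117 = 0.7883

0.7883


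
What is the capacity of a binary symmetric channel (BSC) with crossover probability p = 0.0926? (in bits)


H(p) = -p*log2(p) - (1-p)*log2(1-p) = -0.0926*log2(0.0926) - 0.9074*log2(0.9074) = 0.317881 + 0.127208 = 0.4451. C = 1 - H(p) = 1 - 0.4451 = 0.5549

0.5549 bits


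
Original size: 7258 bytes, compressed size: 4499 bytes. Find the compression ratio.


Ratio = original / compressed = 7258 / 4499 = 1.6132

1.6132


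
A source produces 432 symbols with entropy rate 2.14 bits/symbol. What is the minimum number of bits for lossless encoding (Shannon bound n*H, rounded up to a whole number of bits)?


Minimum bits >= n * H = 432 * 2.14 = 924.48, rounded up to a whole number of bits = 925

925 bits


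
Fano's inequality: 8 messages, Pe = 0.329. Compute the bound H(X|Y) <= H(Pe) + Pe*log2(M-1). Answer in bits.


H(Pe) = -Pe*log2(Pe) - (1-Pe)*log2(1-Pe) = -0.329*log2(0.329) - 0.671*log2(0.671) = 0.527664 + 0.386238 = 0.9139. Pe*log2(M-1) = 0.329*log2(7) = 0.923620. Bound = H(Pe) + Pe*log2(M-1) = 0.527664 + 0.386238 + 0.923620 = 1.8375

1.8375 bits


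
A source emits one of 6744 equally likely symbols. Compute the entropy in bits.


H = log2(n) = log2(6744) = 12.7194

12.7194 bits


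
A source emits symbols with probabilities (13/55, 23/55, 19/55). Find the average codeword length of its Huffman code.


Huffman construction (repeatedly merge the two least-probable nodes; each merge adds 1 bit to every symbol beneath it): 13/55 + 19/55 = 32/55; 23/55 + 32/55 = 1. Resulting codeword lengths (in the order the probabilities were given): (2, 1, 2). L_avg = sum(p_i * l_i) = 13/55*2 + 23/55*1 + 19/55*2 = 87/55 = 1.5818

1.5818 bits


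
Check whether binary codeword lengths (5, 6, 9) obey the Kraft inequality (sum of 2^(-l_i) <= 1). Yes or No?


Kraft sum = sum(2^(-l_i)) = 0.0488, need <= 1. Result: satisfied (a binary prefix-free code with these lengths exists)

Yes


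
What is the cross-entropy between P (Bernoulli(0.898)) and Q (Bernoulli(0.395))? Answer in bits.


H(P,Q) = -p*log2(q) - (1-p)*log2(1-q). -0.898*log2(0.395) = 1.203388; -0.102*log2(0.605) = 0.073949. H(P,Q) = 1.203388 + 0.073949 = 1.2773

1.2773 bits


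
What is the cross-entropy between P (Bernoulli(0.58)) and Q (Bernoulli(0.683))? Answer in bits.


H(P,Q) = -p*log2(q) - (1-p)*log2(1-q). -0.58*log2(0.683) = 0.319025; -0.42*log2(0.317) = 0.696127. H(P,Q) = 0.319025 + 0.696127 = 1.0152

1.0152 bits


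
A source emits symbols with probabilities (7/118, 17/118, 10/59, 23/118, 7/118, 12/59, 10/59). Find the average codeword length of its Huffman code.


Huffman construction (repeatedly merge the two least-probable nodes; each merge adds 1 bit to every symbol beneath it): 7/118 + 7/118 = 7/59; 7/59 + 17/118 = 31/118; 10/59 + 10/59 = 20/59; 23/118 + 12/59 = 47/118; 31/118 + 20/59 = 71/118; 47/118 + 71/118 = 1. Resulting codeword lengths (in the order the probabilities were given): (4, 3, 3, 2, 4, 2, 3). L_avg = sum(p_i * l_i) = 7/118*4 + 17/118*3 + 10/59*3 + 23/118*2 + 7/118*4 + 12/59*2 + 10/59*3 = 321/118 = 2.7203

2.7203 bits


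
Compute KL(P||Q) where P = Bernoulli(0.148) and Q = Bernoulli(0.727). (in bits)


KL = p*log2(p/q) + (1-p)*log2((1-p)/(1-q)) = 0.148*log2(0.148/0.727) + 0.852*log2(0.852/0.273) = 1.0591

1.0591 bits


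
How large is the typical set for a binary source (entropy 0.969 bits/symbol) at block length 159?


log2|A_typical| = nH = 159 * 0.969 = 154.071, so |A_typical| ~ 2^154.071 = 2.399e+46

2.399e+46


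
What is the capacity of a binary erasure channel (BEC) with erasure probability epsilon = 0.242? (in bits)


C = 1 - epsilon = 1 - 0.242 = 0.758

0.758 bits


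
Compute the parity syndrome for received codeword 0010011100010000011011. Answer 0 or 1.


Syndrome = XOR of all bits = 0 XOR 0 XOR 1 XOR 0 XOR 0 XOR 1 XOR 1 XOR 1 XOR 0 XOR 0 XOR 0 XOR 1 XOR 0 XOR 0 XOR 0 XOR 0 XOR 0 XOR 1 XOR 1 XOR 0 XOR 1 XOR 1 = 1

1


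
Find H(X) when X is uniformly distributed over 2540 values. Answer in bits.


H = log2(n) = log2(2540) = 11.3106

11.3106 bits


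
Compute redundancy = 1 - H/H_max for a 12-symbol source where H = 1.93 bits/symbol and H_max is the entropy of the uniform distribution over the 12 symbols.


H_max = log2(K) = log2(12) = 3.585 bits/symbol. Redundancy = 1 - H/H_max = 1 - 1.93/3.585 = 1 - 0.5384 = 0.4616

0.4616


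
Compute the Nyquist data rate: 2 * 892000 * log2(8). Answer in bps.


Rate = 2 * B * log2(M) = 2 * 892000 * 3.0 = 5352000.0

5352000.0 bps


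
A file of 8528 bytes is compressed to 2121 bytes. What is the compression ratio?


Ratio = original / compressed = 8528 / 2121 = 4.0207

4.0207


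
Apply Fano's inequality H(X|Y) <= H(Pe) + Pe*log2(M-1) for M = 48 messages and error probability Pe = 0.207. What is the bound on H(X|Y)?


H(Pe) = -Pe*log2(Pe) - (1-Pe)*log2(1-Pe) = -0.207*log2(0.207) - 0.793*log2(0.793) = 0.470366 + 0.265344 = 0.7357. Pe*log2(M-1) = 0.207*log2(47) = 1.149800. Bound = H(Pe) + Pe*log2(M-1) = 0.470366 + 0.265344 + 1.149800 = 1.8855

1.8855 bits


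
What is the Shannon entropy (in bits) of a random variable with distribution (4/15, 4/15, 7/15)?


H = -sum(p_i * log2(p_i)). Terms: -(4/15)*log2(4/15) = 0.508504; -(4/15)*log2(4/15) = 0.508504; -(7/15)*log2(7/15) = 0.513117. H = 0.508504 + 0.508504 + 0.513117 = 1.5301

1.5301 bits


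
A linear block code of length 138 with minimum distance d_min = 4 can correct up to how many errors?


Correction capability = floor((d-1)/2) = floor((4-1)/2) = 1

1 errors


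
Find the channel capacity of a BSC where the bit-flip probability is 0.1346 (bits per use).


H(p) = -p*log2(p) - (1-p)*log2(1-p) = -0.1346*log2(0.1346) - 0.8654*log2(0.8654) = 0.389431 + 0.180489 = 0.5699. C = 1 - H(p) = 1 - 0.5699 = 0.4301

0.4301 bits


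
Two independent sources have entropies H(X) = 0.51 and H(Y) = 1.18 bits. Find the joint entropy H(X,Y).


For independent variables, H(X,Y) = H(X) + H(Y) = 0.51 + 1.18 = 1.69

1.69 bits


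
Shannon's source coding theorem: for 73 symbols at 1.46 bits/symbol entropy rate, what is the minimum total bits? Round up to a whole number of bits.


Minimum bits >= n * H = 73 * 1.46 = 106.58, rounded up to a whole number of bits = 107

107 bits


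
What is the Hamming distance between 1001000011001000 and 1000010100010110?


Count differing positions: . . . ^ . ^ . ^ ^ ^ . ^ ^ ^ ^ . = 9 differences

9


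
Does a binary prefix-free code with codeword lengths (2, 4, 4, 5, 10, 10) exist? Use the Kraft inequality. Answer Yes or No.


Kraft sum = sum(2^(-l_i)) = 0.4082, need <= 1. Result: satisfied (a binary prefix-free code with these lengths exists)

Yes


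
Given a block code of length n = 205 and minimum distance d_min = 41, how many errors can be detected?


Detection capability = d_min - 1 = 41 - 1 = 40

40 errors


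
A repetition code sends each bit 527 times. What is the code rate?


Rate = k/n = 1/527

1/527


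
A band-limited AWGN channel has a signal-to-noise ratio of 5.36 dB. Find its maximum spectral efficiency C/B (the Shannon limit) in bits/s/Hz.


SNR_linear = 10^(5.36/10) = 3.4356; C/B = log2(1 + SNR_linear) = log2(1 + 3.4356) = 2.1491

2.1491 bits/s/Hz


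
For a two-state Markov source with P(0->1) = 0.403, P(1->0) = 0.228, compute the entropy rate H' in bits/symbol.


Stationary distribution: pi_0 = p10/(p01+p10) = 0.3613, pi_1 = 0.6387. Entropy rate H' = pi_0*H(p01) + pi_1*H(p10) = 0.3613*0.9727 + 0.6387*0.7745 = 0.8461

0.8461 bits/symbol


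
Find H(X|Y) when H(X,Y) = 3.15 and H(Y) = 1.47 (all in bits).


H(X|Y) = H(X,Y) - H(Y) = 3.15 - 1.47 = 1.68

1.68 bits


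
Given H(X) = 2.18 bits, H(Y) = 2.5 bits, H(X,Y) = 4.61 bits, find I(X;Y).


I(X;Y) = H(X) + H(Y) - H(X,Y) = 2.18 + 2.5 - 4.61 = 0.07

0.07 bits


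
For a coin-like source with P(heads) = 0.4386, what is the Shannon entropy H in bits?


H = -p*log2(p) - (1-p)*log2(1-p). -0.4386*log2(0.4386) = 0.521505; -0.5614*log2(0.5614) = 0.467590. H = 0.521505 + 0.467590 = 0.9891

0.9891 bits


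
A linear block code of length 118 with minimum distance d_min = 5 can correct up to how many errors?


Correction capability = floor((d-1)/2) = floor((5-1)/2) = 2

2 errors


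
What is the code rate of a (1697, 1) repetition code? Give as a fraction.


Rate = k/n = 1/1697

1/1697


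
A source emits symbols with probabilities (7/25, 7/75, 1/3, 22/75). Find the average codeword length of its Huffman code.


Huffman construction (repeatedly merge the two least-probable nodes; each merge adds 1 bit to every symbol beneath it): 7/75 + 7/25 = 28/75; 22/75 + 1/3 = 47/75; 28/75 + 47/75 = 1. Resulting codeword lengths (in the order the probabilities were given): (2, 2, 2, 2). L_avg = sum(p_i * l_i) = 7/25*2 + 7/75*2 + 1/3*2 + 22/75*2 = 2

2.0 bits


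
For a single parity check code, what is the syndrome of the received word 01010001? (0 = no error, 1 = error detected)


Syndrome = XOR of all bits = 0 XOR 1 XOR 0 XOR 1 XOR 0 XOR 0 XOR 0 XOR 1 = 1

1


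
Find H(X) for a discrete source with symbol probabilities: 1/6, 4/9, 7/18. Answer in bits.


H = -sum(p_i * log2(p_i)). Terms: -(1/6)*log2(1/6) = 0.430827; -(4/9)*log2(4/9) = 0.519967; -(7/18)*log2(7/18) = 0.529888. H = 0.430827 + 0.519967 + 0.529888 = 1.4807

1.4807 bits


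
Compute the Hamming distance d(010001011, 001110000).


Count differing positions: . ^ ^ ^ ^ ^ . ^ ^ = 7 differences

7


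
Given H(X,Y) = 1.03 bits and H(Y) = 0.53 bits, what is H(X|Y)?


H(X|Y) = H(X,Y) - H(Y) = 1.03 - 0.53 = 0.5

0.5 bits


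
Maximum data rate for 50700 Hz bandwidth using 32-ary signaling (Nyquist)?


Rate = 2 * B * log2(M) = 2 * 50700 * 5.0 = 507000.0

507000.0 bps


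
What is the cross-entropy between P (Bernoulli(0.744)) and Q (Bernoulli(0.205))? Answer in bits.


H(P,Q) = -p*log2(q) - (1-p)*log2(1-q). -0.744*log2(0.205) = 1.701010; -0.256*log2(0.795) = 0.084729. H(P,Q) = 1.701010 + 0.084729 = 1.7857

1.7857 bits


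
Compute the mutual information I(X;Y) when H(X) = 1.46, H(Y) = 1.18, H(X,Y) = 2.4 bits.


I(X;Y) = H(X) + H(Y) - H(X,Y) = 1.46 + 1.18 - 2.4 = 0.24

0.24 bits


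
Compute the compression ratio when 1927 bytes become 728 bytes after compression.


Ratio = original / compressed = 1927 / 728 = 2.647

2.647


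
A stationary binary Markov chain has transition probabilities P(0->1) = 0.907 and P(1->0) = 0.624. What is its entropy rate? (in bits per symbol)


Stationary distribution: pi_0 = p10/(p01+p10) = 0.4076, pi_1 = 0.5924. Entropy rate H' = pi_0*H(p01) + pi_1*H(p10) = 0.4076*0.4464 + 0.5924*0.9552 = 0.7478

0.7478 bits/symbol


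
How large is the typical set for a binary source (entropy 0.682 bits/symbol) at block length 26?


log2|A_typical| = nH = 26 * 0.682 = 17.732, so |A_typical| ~ 2^17.732 = 2.177e+05

2.177e+05


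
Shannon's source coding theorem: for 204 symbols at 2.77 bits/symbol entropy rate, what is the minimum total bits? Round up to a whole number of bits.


Minimum bits >= n * H = 204 * 2.77 = 565.08, rounded up to a whole number of bits = 566

566 bits


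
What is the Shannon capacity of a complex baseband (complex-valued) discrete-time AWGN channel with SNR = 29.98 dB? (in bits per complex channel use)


SNR_linear = 10^(29.98/10) = 995.4054; C = log2(1 + SNR_linear) = log2(1 + 995.4054) = 9.9606

9.9606 bits/channel use


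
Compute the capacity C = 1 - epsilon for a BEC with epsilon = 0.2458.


C = 1 - epsilon = 1 - 0.2458 = 0.7542

0.7542 bits


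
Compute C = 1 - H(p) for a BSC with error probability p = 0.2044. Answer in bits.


H(p) = -p*log2(p) - (1-p)*log2(1-p) = -0.2044*log2(0.2044) - 0.7956*log2(0.7956) = 0.468185 + 0.262456 = 0.7306. C = 1 - H(p) = 1 - 0.7306 = 0.2694

0.2694 bits


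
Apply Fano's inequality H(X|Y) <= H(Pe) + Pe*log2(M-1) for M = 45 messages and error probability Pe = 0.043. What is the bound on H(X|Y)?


H(Pe) = -Pe*log2(Pe) - (1-Pe)*log2(1-Pe) = -0.043*log2(0.043) - 0.957*log2(0.957) = 0.195199 + 0.060683 = 0.2559. Pe*log2(M-1) = 0.043*log2(44) = 0.234756. Bound = H(Pe) + Pe*log2(M-1) = 0.195199 + 0.060683 + 0.234756 = 0.4906

0.4906 bits


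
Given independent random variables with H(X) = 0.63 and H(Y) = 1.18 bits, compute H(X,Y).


For independent variables, H(X,Y) = H(X) + H(Y) = 0.63 + 1.18 = 1.81

1.81 bits


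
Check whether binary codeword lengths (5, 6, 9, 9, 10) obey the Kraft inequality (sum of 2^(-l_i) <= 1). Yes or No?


Kraft sum = sum(2^(-l_i)) = 0.0518, need <= 1. Result: satisfied (a binary prefix-free code with these lengths exists)

Yes


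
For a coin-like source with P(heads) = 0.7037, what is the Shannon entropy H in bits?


H = -p*log2(p) - (1-p)*log2(1-p). -0.7037*log2(0.7037) = 0.356753; -0.2963*log2(0.2963) = 0.519968. H = 0.356753 + 0.519968 = 0.8767

0.8767 bits


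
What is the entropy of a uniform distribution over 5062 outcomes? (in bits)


H = log2(n) = log2(5062) = 12.3055

12.3055 bits


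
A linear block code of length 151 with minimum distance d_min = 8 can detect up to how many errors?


Detection capability = d_min - 1 = 8 - 1 = 7

7 errors


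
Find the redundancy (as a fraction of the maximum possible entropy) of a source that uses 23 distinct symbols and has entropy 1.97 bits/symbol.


H_max = log2(K) = log2(23) = 4.5236 bits/symbol. Redundancy = 1 - H/H_max = 1 - 1.97/4.5236 = 1 - 0.4355 = 0.5645

0.5645


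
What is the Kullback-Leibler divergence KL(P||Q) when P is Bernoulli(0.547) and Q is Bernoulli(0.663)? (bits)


KL = p*log2(p/q) + (1-p)*log2((1-p)/(1-q)) = 0.547*log2(0.547/0.663) + 0.453*log2(0.453/0.337) = 0.0415

0.0415 bits


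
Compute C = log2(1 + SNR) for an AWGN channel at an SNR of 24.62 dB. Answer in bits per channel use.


SNR_linear = 10^(24.62/10) = 289.7344; C = log2(1 + SNR_linear) = log2(1 + 289.7344) = 8.1836

8.1836 bits/channel use


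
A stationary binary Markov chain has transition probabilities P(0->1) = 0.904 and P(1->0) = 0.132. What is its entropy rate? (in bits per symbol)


Stationary distribution: pi_0 = p10/(p01+p10) = 0.1274, pi_1 = 0.8726. Entropy rate H' = pi_0*H(p01) + pi_1*H(p10) = 0.1274*0.4562 + 0.8726*0.5629 = 0.5493

0.5493 bits/symbol


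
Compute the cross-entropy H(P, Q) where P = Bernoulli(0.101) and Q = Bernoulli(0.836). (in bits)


H(P,Q) = -p*log2(q) - (1-p)*log2(1-q). -0.101*log2(0.836) = 0.026101; -0.899*log2(0.164) = 2.344801. H(P,Q) = 0.026101 + 2.344801 = 2.3709

2.3709 bits


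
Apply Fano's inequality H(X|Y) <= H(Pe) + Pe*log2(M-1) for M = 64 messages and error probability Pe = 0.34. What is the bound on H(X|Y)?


H(Pe) = -Pe*log2(Pe) - (1-Pe)*log2(1-Pe) = -0.34*log2(0.34) - 0.66*log2(0.66) = 0.529174 + 0.395645 = 0.9248. Pe*log2(M-1) = 0.34*log2(63) = 2.032275. Bound = H(Pe) + Pe*log2(M-1) = 0.529174 + 0.395645 + 2.032275 = 2.9571

2.9571 bits


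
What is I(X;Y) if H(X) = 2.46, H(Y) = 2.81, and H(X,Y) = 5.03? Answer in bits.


I(X;Y) = H(X) + H(Y) - H(X,Y) = 2.46 + 2.81 - 5.03 = 0.24

0.24 bits


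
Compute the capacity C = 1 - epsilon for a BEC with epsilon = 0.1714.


C = 1 - epsilon = 1 - 0.1714 = 0.8286

0.8286 bits


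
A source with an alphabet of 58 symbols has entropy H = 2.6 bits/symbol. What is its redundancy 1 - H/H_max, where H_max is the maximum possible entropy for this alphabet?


H_max = log2(K) = log2(58) = 5.858 bits/symbol. Redundancy = 1 - H/H_max = 1 - 2.6/5.858 = 1 - 0.4438 = 0.5562

0.5562


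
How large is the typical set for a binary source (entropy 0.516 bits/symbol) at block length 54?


log2|A_typical| = nH = 54 * 0.516 = 27.864, so |A_typical| ~ 2^27.864 = 2.443e+08

2.443e+08


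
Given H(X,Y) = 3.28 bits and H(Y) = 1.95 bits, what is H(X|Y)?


H(X|Y) = H(X,Y) - H(Y) = 3.28 - 1.95 = 1.33

1.33 bits


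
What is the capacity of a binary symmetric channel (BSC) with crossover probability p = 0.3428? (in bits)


H(p) = -p*log2(p) - (1-p)*log2(1-p) = -0.3428*log2(0.3428) - 0.6572*log2(0.6572) = 0.529476 + 0.397997 = 0.9275. C = 1 - H(p) = 1 - 0.9275 = 0.0725

0.0725 bits


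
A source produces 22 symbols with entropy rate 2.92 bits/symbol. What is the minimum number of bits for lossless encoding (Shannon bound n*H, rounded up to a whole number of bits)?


Minimum bits >= n * H = 22 * 2.92 = 64.24, rounded up to a whole number of bits = 65

65 bits


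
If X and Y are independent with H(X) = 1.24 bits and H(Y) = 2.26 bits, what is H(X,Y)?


For independent variables, H(X,Y) = H(X) + H(Y) = 1.24 + 2.26 = 3.5

3.5 bits


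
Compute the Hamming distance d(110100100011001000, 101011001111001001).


Count differing positions: . ^ ^ ^ ^ ^ ^ . ^ ^ . . . . . . . ^ = 9 differences

9


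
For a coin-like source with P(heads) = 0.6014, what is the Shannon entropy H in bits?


H = -p*log2(p) - (1-p)*log2(1-p). -0.6014*log2(0.6014) = 0.441189; -0.3986*log2(0.3986) = 0.528937. H = 0.441189 + 0.528937 = 0.9701

0.9701 bits


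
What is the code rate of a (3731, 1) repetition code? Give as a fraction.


Rate = k/n = 1/3731

1/3731


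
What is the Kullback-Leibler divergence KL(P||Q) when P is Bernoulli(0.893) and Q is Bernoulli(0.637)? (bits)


KL = p*log2(p/q) + (1-p)*log2((1-p)/(1-q)) = 0.893*log2(0.893/0.637) + 0.107*log2(0.107/0.363) = 0.2466

0.2466 bits


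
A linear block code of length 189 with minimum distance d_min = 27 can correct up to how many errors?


Correction capability = floor((d-1)/2) = floor((27-1)/2) = 13

13 errors


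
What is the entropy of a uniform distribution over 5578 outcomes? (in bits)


H = log2(n) = log2(5578) = 12.4455

12.4455 bits


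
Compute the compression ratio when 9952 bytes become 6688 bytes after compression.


Ratio = original / compressed = 9952 / 6688 = 1.488

1.488


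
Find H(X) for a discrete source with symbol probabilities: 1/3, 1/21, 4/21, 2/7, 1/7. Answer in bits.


H = -sum(p_i * log2(p_i)). Terms: -(1/3)*log2(1/3) = 0.528321; -(1/21)*log2(1/21) = 0.209158; -(4/21)*log2(4/21) = 0.455680; -(2/7)*log2(2/7) = 0.516387; -(1/7)*log2(1/7) = 0.401051. H = 0.528321 + 0.209158 + 0.455680 + 0.516387 + 0.401051 = 2.1106

2.1106 bits
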